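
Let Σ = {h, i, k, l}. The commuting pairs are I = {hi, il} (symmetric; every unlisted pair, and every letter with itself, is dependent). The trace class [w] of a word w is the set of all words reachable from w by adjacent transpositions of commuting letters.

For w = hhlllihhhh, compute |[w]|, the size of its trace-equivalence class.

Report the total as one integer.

drop 0:h onto floor
drop 1:h onto {0:h}
drop 2:l onto {1:h}
drop 3:l onto {2:l}
drop 4:l onto {3:l}
drop 5:i onto floor
drop 6:h onto {4:l}
drop 7:h onto {6:h}
drop 8:h onto {7:h}
drop 9:h onto {8:h}
ground layer = {0:h, 5:i}
drop-orders for the pieces not yet dropped (sum over which currently-grounded one goes next):
  1 to go: {5} 1  {9} 1
  2 to go: {5,9} 2  {8,9} 1
  3 to go: {5,8,9} 3  {7,8,9} 1
  4 to go: {5,7,8,9} 4  {6,7,8,9} 1
  5 to go: {4,6,7,8,9} 1  {5,6,7,8,9} 5
  6 to go: {3,4,6,7,8,9} 1  {4,5,6,7,8,9} 6
  7 to go: {2,3,4,6,7,8,9} 1  {3,4,5,6,7,8,9} 7
  8 to go: {1,2,3,4,6,7,8,9} 1  {2,3,4,5,6,7,8,9} 8
  if 0:h drops first: 9 orders
  if 5:i drops first: 1 orders
heap linearizations: 10

10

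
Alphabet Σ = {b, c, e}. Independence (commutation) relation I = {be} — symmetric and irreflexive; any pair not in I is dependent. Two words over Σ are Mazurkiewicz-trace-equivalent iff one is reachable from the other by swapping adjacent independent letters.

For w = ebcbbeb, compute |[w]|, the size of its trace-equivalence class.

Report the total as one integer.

8

#0=e has no predecessor
#1=b has no predecessor
#2=c depends on [0:e, 1:b]
#3=b depends on [2:c]
#4=b depends on [3:b]
#5=e depends on [2:c]
#6=b depends on [4:b]
sources: [0:e, 1:b]
N(rest) = Σ N(rest − s) over sources s of rest; N(one piece) = 1:
  size 1 → [5]=1  [6]=1
  size 2 → [4,6]=1  [5,6]=2
  size 3 → [3,4,6]=1  [4,5,6]=3
  size 4 → [3,4,5,6]=4
  size 5 → [2,3,4,5,6]=4
  first=0(e) contributes 4
  first=1(b) contributes 4
|[w]| = 8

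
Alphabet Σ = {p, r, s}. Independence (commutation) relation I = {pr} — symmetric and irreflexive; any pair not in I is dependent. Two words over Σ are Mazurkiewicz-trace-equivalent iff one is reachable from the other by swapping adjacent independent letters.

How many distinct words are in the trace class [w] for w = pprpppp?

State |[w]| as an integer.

#0=p has no predecessor
#1=p depends on [0:p]
#2=r has no predecessor
#3=p depends on [1:p]
#4=p depends on [3:p]
#5=p depends on [4:p]
#6=p depends on [5:p]
sources: [0:p, 2:r]
N(rest) = Σ N(rest − s) over sources s of rest; N(one piece) = 1:
  size 1 → [2]=1  [6]=1
  size 2 → [2,6]=2  [5,6]=1
  size 3 → [2,5,6]=3  [4,5,6]=1
  size 4 → [2,4,5,6]=4  [3,4,5,6]=1
  size 5 → [1,3,4,5,6]=1  [2,3,4,5,6]=5
  first=0(p) contributes 6
  first=2(r) contributes 1
|[w]| = 7

7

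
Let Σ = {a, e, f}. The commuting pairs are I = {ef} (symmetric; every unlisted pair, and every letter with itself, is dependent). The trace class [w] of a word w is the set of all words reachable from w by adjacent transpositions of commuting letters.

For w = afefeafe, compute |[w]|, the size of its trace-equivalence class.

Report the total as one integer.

12

0(a) covers ∅
1(f) covers 0:a
2(e) covers 0:a
3(f) covers 1:f
4(e) covers 2:e
5(a) covers 3:f, 4:e
6(f) covers 5:a
7(e) covers 5:a
floor of heap: 0:a
completions by unplaced set U, small U first (add the entries for U minus each lowest piece of U):
  |U|=1: {6}:1  {7}:1
  |U|=2: {6,7}:2
  |U|=3: {5,6,7}:2
  |U|=4: {3,5,6,7}:2  {4,5,6,7}:2
  |U|=5: {1,3,5,6,7}:2  {2,4,5,6,7}:2  {3,4,5,6,7}:4
  |U|=6: {1,3,4,5,6,7}:6  {2,3,4,5,6,7}:6
  start at 0(a): 12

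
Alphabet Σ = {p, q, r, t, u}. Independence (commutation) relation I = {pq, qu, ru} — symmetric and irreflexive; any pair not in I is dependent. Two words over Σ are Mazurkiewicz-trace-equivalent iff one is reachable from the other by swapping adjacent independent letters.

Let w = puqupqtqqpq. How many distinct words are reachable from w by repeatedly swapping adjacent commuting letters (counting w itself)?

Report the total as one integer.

60

#0=p has no predecessor
#1=u depends on [0:p]
#2=q has no predecessor
#3=u depends on [1:u]
#4=p depends on [3:u]
#5=q depends on [2:q]
#6=t depends on [4:p, 5:q]
#7=q depends on [6:t]
#8=q depends on [7:q]
#9=p depends on [6:t]
#10=q depends on [8:q]
sources: [0:p, 2:q]
N(rest) = Σ N(rest − s) over sources s of rest; N(one piece) = 1:
  size 1 → [9]=1  [10]=1
  size 2 → [8,10]=1  [9,10]=2
  size 3 → [7,8,10]=1  [8,9,10]=3
  size 4 → [7,8,9,10]=4
  size 5 → [6,7,8,9,10]=4
  size 6 → [4,6,7,8,9,10]=4  [5,6,7,8,9,10]=4
  size 7 → [2,5,6,7,8,9,10]=4  [3,4,6,7,8,9,10]=4  [4,5,6,7,8,9,10]=8
  size 8 → [1,3,4,6,7,8,9,10]=4  [2,4,5,6,7,8,9,10]=12  [3,4,5,6,7,8,9,10]=12
  size 9 → [0,1,3,4,6,7,8,9,10]=4  [1,3,4,5,6,7,8,9,10]=16  [2,3,4,5,6,7,8,9,10]=24
  first=0(p) contributes 40
  first=2(q) contributes 20
|[w]| = 60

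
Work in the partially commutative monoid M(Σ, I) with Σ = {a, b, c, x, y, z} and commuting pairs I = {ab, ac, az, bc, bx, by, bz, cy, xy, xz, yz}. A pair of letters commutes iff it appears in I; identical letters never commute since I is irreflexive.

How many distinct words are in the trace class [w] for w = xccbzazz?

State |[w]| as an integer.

0(x) covers ∅
1(c) covers 0:x
2(c) covers 1:c
3(b) covers ∅
4(z) covers 2:c
5(a) covers 0:x
6(z) covers 4:z
7(z) covers 6:z
floor of heap: 0:x, 3:b
completions by unplaced set U, small U first (add the entries for U minus each lowest piece of U):
  |U|=1: {3}:1  {5}:1  {7}:1
  |U|=2: {3,5}:2  {3,7}:2  {5,7}:2  {6,7}:1
  |U|=3: {3,5,7}:6  {3,6,7}:3  {4,6,7}:1  {5,6,7}:3
  |U|=4: {2,4,6,7}:1  {3,4,6,7}:4  {3,5,6,7}:12  {4,5,6,7}:4
  |U|=5: {1,2,4,6,7}:1  {2,3,4,6,7}:5  {2,4,5,6,7}:5  {3,4,5,6,7}:20
  |U|=6: {1,2,3,4,6,7}:6  {1,2,4,5,6,7}:6  {2,3,4,5,6,7}:30
  start at 0(x): 42
  start at 3(b): 6
sum over floor = 48

48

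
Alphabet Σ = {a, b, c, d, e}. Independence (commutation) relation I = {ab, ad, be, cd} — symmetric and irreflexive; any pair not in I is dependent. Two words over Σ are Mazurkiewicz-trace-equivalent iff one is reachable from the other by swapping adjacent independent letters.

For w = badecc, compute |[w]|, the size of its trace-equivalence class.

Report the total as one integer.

3

#0=b has no predecessor
#1=a has no predecessor
#2=d depends on [0:b]
#3=e depends on [1:a, 2:d]
#4=c depends on [3:e]
#5=c depends on [4:c]
sources: [0:b, 1:a]
N(rest) = Σ N(rest − s) over sources s of rest; N(one piece) = 1:
  size 1 → [5]=1
  size 2 → [4,5]=1
  size 3 → [3,4,5]=1
  size 4 → [1,3,4,5]=1  [2,3,4,5]=1
  first=0(b) contributes 2
  first=1(a) contributes 1
|[w]| = 3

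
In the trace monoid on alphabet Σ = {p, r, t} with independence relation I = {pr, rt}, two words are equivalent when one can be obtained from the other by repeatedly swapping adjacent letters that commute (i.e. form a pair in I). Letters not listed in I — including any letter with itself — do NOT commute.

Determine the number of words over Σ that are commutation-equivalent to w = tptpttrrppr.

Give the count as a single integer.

165

piece 0:t — minimal
piece 1:p rests on {0:t}
piece 2:t rests on {1:p}
piece 3:p rests on {2:t}
piece 4:t rests on {3:p}
piece 5:t rests on {4:t}
piece 6:r — minimal
piece 7:r rests on {6:r}
piece 8:p rests on {5:t}
piece 9:p rests on {8:p}
piece 10:r rests on {7:r}
minimal pieces: {0:t, 6:r}
ways to finish when only these pieces remain (= sum over removing one remaining piece with nothing left below it):
  1 left: {9}→1  {10}→1
  2 left: {7,10}→1  {8,9}→1  {9,10}→2
  3 left: {5,8,9}→1  {6,7,10}→1  {7,9,10}→3  {8,9,10}→3
  4 left: {4,5,8,9}→1  {5,8,9,10}→4  {6,7,9,10}→4  {7,8,9,10}→6
  5 left: {3,4,5,8,9}→1  {4,5,8,9,10}→5  {5,7,8,9,10}→10  {6,7,8,9,10}→10
  6 left: {2,3,4,5,8,9}→1  {3,4,5,8,9,10}→6  {4,5,7,8,9,10}→15  {5,6,7,8,9,10}→20
  7 left: {1,2,3,4,5,8,9}→1  {2,3,4,5,8,9,10}→7  {3,4,5,7,8,9,10}→21  {4,5,6,7,8,9,10}→35
  8 left: {0,1,2,3,4,5,8,9}→1  {1,2,3,4,5,8,9,10}→8  {2,3,4,5,7,8,9,10}→28  {3,4,5,6,7,8,9,10}→56
  9 left: {0,1,2,3,4,5,8,9,10}→9  {1,2,3,4,5,7,8,9,10}→36  {2,3,4,5,6,7,8,9,10}→84
  placing 0:t first → 120 extensions
  placing 6:r first → 45 extensions
total linear extensions = 165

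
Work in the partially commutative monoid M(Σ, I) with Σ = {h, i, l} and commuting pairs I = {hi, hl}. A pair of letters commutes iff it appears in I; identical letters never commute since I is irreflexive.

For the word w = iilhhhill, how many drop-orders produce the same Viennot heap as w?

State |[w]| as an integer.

#0=i has no predecessor
#1=i depends on [0:i]
#2=l depends on [1:i]
#3=h has no predecessor
#4=h depends on [3:h]
#5=h depends on [4:h]
#6=i depends on [2:l]
#7=l depends on [6:i]
#8=l depends on [7:l]
sources: [0:i, 3:h]
N(rest) = Σ N(rest − s) over sources s of rest; N(one piece) = 1:
  size 1 → [5]=1  [8]=1
  size 2 → [4,5]=1  [5,8]=2  [7,8]=1
  size 3 → [3,4,5]=1  [4,5,8]=3  [5,7,8]=3  [6,7,8]=1
  size 4 → [2,6,7,8]=1  [3,4,5,8]=4  [4,5,7,8]=6  [5,6,7,8]=4
  size 5 → [1,2,6,7,8]=1  [2,5,6,7,8]=5  [3,4,5,7,8]=10  [4,5,6,7,8]=10
  size 6 → [0,1,2,6,7,8]=1  [1,2,5,6,7,8]=6  [2,4,5,6,7,8]=15  [3,4,5,6,7,8]=20
  size 7 → [0,1,2,5,6,7,8]=7  [1,2,4,5,6,7,8]=21  [2,3,4,5,6,7,8]=35
  first=0(i) contributes 56
  first=3(h) contributes 28
|[w]| = 84

84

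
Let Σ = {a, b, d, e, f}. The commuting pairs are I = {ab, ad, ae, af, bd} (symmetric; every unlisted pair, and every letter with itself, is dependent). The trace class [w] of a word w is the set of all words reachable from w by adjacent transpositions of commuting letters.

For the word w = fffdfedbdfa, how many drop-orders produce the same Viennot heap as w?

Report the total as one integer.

33

piece 0:f — minimal
piece 1:f rests on {0:f}
piece 2:f rests on {1:f}
piece 3:d rests on {2:f}
piece 4:f rests on {3:d}
piece 5:e rests on {4:f}
piece 6:d rests on {5:e}
piece 7:b rests on {5:e}
piece 8:d rests on {6:d}
piece 9:f rests on {7:b, 8:d}
piece 10:a — minimal
minimal pieces: {0:f, 10:a}
ways to finish when only these pieces remain (= sum over removing one remaining piece with nothing left below it):
  1 left: {9}→1  {10}→1
  2 left: {7,9}→1  {8,9}→1  {9,10}→2
  3 left: {6,8,9}→1  {7,8,9}→2  {7,9,10}→3  {8,9,10}→3
  4 left: {6,7,8,9}→3  {6,8,9,10}→4  {7,8,9,10}→8
  5 left: {5,6,7,8,9}→3  {6,7,8,9,10}→15
  6 left: {4,5,6,7,8,9}→3  {5,6,7,8,9,10}→18
  7 left: {3,4,5,6,7,8,9}→3  {4,5,6,7,8,9,10}→21
  8 left: {2,3,4,5,6,7,8,9}→3  {3,4,5,6,7,8,9,10}→24
  9 left: {1,2,3,4,5,6,7,8,9}→3  {2,3,4,5,6,7,8,9,10}→27
  placing 0:f first → 30 extensions
  placing 10:a first → 3 extensions
total linear extensions = 33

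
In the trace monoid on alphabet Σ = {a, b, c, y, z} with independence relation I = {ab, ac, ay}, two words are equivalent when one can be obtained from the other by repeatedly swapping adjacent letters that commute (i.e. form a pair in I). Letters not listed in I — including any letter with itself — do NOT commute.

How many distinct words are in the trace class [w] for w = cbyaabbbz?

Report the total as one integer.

28

piece 0:c — minimal
piece 1:b rests on {0:c}
piece 2:y rests on {1:b}
piece 3:a — minimal
piece 4:a rests on {3:a}
piece 5:b rests on {2:y}
piece 6:b rests on {5:b}
piece 7:b rests on {6:b}
piece 8:z rests on {4:a, 7:b}
minimal pieces: {0:c, 3:a}
ways to finish when only these pieces remain (= sum over removing one remaining piece with nothing left below it):
  1 left: {8}→1
  2 left: {4,8}→1  {7,8}→1
  3 left: {3,4,8}→1  {4,7,8}→2  {6,7,8}→1
  4 left: {3,4,7,8}→3  {4,6,7,8}→3  {5,6,7,8}→1
  5 left: {2,5,6,7,8}→1  {3,4,6,7,8}→6  {4,5,6,7,8}→4
  6 left: {1,2,5,6,7,8}→1  {2,4,5,6,7,8}→5  {3,4,5,6,7,8}→10
  7 left: {0,1,2,5,6,7,8}→1  {1,2,4,5,6,7,8}→6  {2,3,4,5,6,7,8}→15
  placing 0:c first → 21 extensions
  placing 3:a first → 7 extensions
total linear extensions = 28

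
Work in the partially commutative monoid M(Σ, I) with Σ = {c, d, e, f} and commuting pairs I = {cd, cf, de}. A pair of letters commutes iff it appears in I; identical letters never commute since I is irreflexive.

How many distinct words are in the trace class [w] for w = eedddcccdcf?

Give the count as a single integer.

456

#0=e has no predecessor
#1=e depends on [0:e]
#2=d has no predecessor
#3=d depends on [2:d]
#4=d depends on [3:d]
#5=c depends on [1:e]
#6=c depends on [5:c]
#7=c depends on [6:c]
#8=d depends on [4:d]
#9=c depends on [7:c]
#10=f depends on [1:e, 8:d]
sources: [0:e, 2:d]
N(rest) = Σ N(rest − s) over sources s of rest; N(one piece) = 1:
  size 1 → [9]=1  [10]=1
  size 2 → [7,9]=1  [8,10]=1  [9,10]=2
  size 3 → [4,8,10]=1  [6,7,9]=1  [7,9,10]=3  [8,9,10]=3
  size 4 → [3,4,8,10]=1  [4,8,9,10]=4  [5,6,7,9]=1  [6,7,9,10]=4  [7,8,9,10]=6
  size 5 → [2,3,4,8,10]=1  [3,4,8,9,10]=5  [4,7,8,9,10]=10  [5,6,7,9,10]=5  [6,7,8,9,10]=10
  size 6 → [1,5,6,7,9,10]=5  [2,3,4,8,9,10]=6  [3,4,7,8,9,10]=15  [4,6,7,8,9,10]=20  [5,6,7,8,9,10]=15
  size 7 → [0,1,5,6,7,9,10]=5  [1,5,6,7,8,9,10]=20  [2,3,4,7,8,9,10]=21  [3,4,6,7,8,9,10]=35  [4,5,6,7,8,9,10]=35
  size 8 → [0,1,5,6,7,8,9,10]=25  [1,4,5,6,7,8,9,10]=55  [2,3,4,6,7,8,9,10]=56  [3,4,5,6,7,8,9,10]=70
  size 9 → [0,1,4,5,6,7,8,9,10]=80  [1,3,4,5,6,7,8,9,10]=125  [2,3,4,5,6,7,8,9,10]=126
  first=0(e) contributes 251
  first=2(d) contributes 205
|[w]| = 456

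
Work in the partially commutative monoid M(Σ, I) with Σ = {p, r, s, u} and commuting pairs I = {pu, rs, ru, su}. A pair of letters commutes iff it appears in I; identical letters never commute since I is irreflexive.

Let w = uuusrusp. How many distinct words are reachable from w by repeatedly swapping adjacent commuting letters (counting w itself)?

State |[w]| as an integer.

210

piece 0:u — minimal
piece 1:u rests on {0:u}
piece 2:u rests on {1:u}
piece 3:s — minimal
piece 4:r — minimal
piece 5:u rests on {2:u}
piece 6:s rests on {3:s}
piece 7:p rests on {4:r, 6:s}
minimal pieces: {0:u, 3:s, 4:r}
ways to finish when only these pieces remain (= sum over removing one remaining piece with nothing left below it):
  1 left: {5}→1  {7}→1
  2 left: {2,5}→1  {4,7}→1  {5,7}→2  {6,7}→1
  3 left: {1,2,5}→1  {2,5,7}→3  {3,6,7}→1  {4,5,7}→3  {4,6,7}→2  {5,6,7}→3
  4 left: {0,1,2,5}→1  {1,2,5,7}→4  {2,4,5,7}→6  {2,5,6,7}→6  {3,4,6,7}→3  {3,5,6,7}→4  {4,5,6,7}→8
  5 left: {0,1,2,5,7}→5  {1,2,4,5,7}→10  {1,2,5,6,7}→10  {2,3,5,6,7}→10  {2,4,5,6,7}→20  {3,4,5,6,7}→15
  6 left: {0,1,2,4,5,7}→15  {0,1,2,5,6,7}→15  {1,2,3,5,6,7}→20  {1,2,4,5,6,7}→40  {2,3,4,5,6,7}→45
  placing 0:u first → 105 extensions
  placing 3:s first → 70 extensions
  placing 4:r first → 35 extensions
total linear extensions = 210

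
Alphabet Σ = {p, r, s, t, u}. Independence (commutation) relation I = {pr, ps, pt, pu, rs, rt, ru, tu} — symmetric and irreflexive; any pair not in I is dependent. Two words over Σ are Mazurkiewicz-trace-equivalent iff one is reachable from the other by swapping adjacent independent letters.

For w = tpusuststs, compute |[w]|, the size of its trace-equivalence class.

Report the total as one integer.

#0=t has no predecessor
#1=p has no predecessor
#2=u has no predecessor
#3=s depends on [0:t, 2:u]
#4=u depends on [3:s]
#5=s depends on [4:u]
#6=t depends on [5:s]
#7=s depends on [6:t]
#8=t depends on [7:s]
#9=s depends on [8:t]
sources: [0:t, 1:p, 2:u]
N(rest) = Σ N(rest − s) over sources s of rest; N(one piece) = 1:
  size 1 → [1]=1  [9]=1
  size 2 → [1,9]=2  [8,9]=1
  size 3 → [1,8,9]=3  [7,8,9]=1
  size 4 → [1,7,8,9]=4  [6,7,8,9]=1
  size 5 → [1,6,7,8,9]=5  [5,6,7,8,9]=1
  size 6 → [1,5,6,7,8,9]=6  [4,5,6,7,8,9]=1
  size 7 → [1,4,5,6,7,8,9]=7  [3,4,5,6,7,8,9]=1
  size 8 → [0,3,4,5,6,7,8,9]=1  [1,3,4,5,6,7,8,9]=8  [2,3,4,5,6,7,8,9]=1
  first=0(t) contributes 9
  first=1(p) contributes 2
  first=2(u) contributes 9
|[w]| = 20

20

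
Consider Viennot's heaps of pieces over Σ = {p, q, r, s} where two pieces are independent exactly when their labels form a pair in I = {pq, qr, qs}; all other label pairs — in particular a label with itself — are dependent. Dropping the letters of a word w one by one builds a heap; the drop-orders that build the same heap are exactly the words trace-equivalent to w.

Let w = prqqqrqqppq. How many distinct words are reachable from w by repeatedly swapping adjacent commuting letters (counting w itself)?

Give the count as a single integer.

0(p) covers ∅
1(r) covers 0:p
2(q) covers ∅
3(q) covers 2:q
4(q) covers 3:q
5(r) covers 1:r
6(q) covers 4:q
7(q) covers 6:q
8(p) covers 5:r
9(p) covers 8:p
10(q) covers 7:q
floor of heap: 0:p, 2:q
completions by unplaced set U, small U first (add the entries for U minus each lowest piece of U):
  |U|=1: {9}:1  {10}:1
  |U|=2: {7,10}:1  {8,9}:1  {9,10}:2
  |U|=3: {5,8,9}:1  {6,7,10}:1  {7,9,10}:3  {8,9,10}:3
  |U|=4: {1,5,8,9}:1  {4,6,7,10}:1  {5,8,9,10}:4  {6,7,9,10}:4  {7,8,9,10}:6
  |U|=5: {0,1,5,8,9}:1  {1,5,8,9,10}:5  {3,4,6,7,10}:1  {4,6,7,9,10}:5  {5,7,8,9,10}:10  {6,7,8,9,10}:10
  |U|=6: {0,1,5,8,9,10}:6  {1,5,7,8,9,10}:15  {2,3,4,6,7,10}:1  {3,4,6,7,9,10}:6  {4,6,7,8,9,10}:15  {5,6,7,8,9,10}:20
  |U|=7: {0,1,5,7,8,9,10}:21  {1,5,6,7,8,9,10}:35  {2,3,4,6,7,9,10}:7  {3,4,6,7,8,9,10}:21  {4,5,6,7,8,9,10}:35
  |U|=8: {0,1,5,6,7,8,9,10}:56  {1,4,5,6,7,8,9,10}:70  {2,3,4,6,7,8,9,10}:28  {3,4,5,6,7,8,9,10}:56
  |U|=9: {0,1,4,5,6,7,8,9,10}:126  {1,3,4,5,6,7,8,9,10}:126  {2,3,4,5,6,7,8,9,10}:84
  start at 0(p): 210
  start at 2(q): 252
sum over floor = 462

462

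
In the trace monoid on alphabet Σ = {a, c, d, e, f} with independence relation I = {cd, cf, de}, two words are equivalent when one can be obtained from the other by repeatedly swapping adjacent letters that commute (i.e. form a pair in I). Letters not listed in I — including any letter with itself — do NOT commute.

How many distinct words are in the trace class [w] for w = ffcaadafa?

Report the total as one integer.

0(f) covers ∅
1(f) covers 0:f
2(c) covers ∅
3(a) covers 1:f, 2:c
4(a) covers 3:a
5(d) covers 4:a
6(a) covers 5:d
7(f) covers 6:a
8(a) covers 7:f
floor of heap: 0:f, 2:c
completions by unplaced set U, small U first (add the entries for U minus each lowest piece of U):
  |U|=1: {8}:1
  |U|=2: {7,8}:1
  |U|=3: {6,7,8}:1
  |U|=4: {5,6,7,8}:1
  |U|=5: {4,5,6,7,8}:1
  |U|=6: {3,4,5,6,7,8}:1
  |U|=7: {1,3,4,5,6,7,8}:1  {2,3,4,5,6,7,8}:1
  start at 0(f): 2
  start at 2(c): 1
sum over floor = 3

3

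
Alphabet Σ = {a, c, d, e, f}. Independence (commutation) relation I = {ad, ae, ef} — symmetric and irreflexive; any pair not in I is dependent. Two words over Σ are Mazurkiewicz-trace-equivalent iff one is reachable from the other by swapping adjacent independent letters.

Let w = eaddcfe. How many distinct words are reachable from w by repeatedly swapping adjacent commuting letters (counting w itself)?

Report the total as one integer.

8

piece 0:e — minimal
piece 1:a — minimal
piece 2:d rests on {0:e}
piece 3:d rests on {2:d}
piece 4:c rests on {1:a, 3:d}
piece 5:f rests on {4:c}
piece 6:e rests on {4:c}
minimal pieces: {0:e, 1:a}
ways to finish when only these pieces remain (= sum over removing one remaining piece with nothing left below it):
  1 left: {5}→1  {6}→1
  2 left: {5,6}→2
  3 left: {4,5,6}→2
  4 left: {1,4,5,6}→2  {3,4,5,6}→2
  5 left: {1,3,4,5,6}→4  {2,3,4,5,6}→2
  placing 0:e first → 6 extensions
  placing 1:a first → 2 extensions
total linear extensions = 8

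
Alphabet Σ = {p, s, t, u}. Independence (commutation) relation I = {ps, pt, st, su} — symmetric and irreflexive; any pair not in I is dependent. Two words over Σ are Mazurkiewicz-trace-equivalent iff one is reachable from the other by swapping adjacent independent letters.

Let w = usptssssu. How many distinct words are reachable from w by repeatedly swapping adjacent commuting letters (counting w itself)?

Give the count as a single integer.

drop 0:u onto floor
drop 1:s onto floor
drop 2:p onto {0:u}
drop 3:t onto {0:u}
drop 4:s onto {1:s}
drop 5:s onto {4:s}
drop 6:s onto {5:s}
drop 7:s onto {6:s}
drop 8:u onto {2:p, 3:t}
ground layer = {0:u, 1:s}
drop-orders for the pieces not yet dropped (sum over which currently-grounded one goes next):
  1 to go: {7} 1  {8} 1
  2 to go: {2,8} 1  {3,8} 1  {6,7} 1  {7,8} 2
  3 to go: {2,3,8} 2  {2,7,8} 3  {3,7,8} 3  {5,6,7} 1  {6,7,8} 3
  4 to go: {0,2,3,8} 2  {2,3,7,8} 8  {2,6,7,8} 6  {3,6,7,8} 6  {4,5,6,7} 1  {5,6,7,8} 4
  5 to go: {0,2,3,7,8} 10  {1,4,5,6,7} 1  {2,3,6,7,8} 20  {2,5,6,7,8} 10  {3,5,6,7,8} 10  {4,5,6,7,8} 5
  6 to go: {0,2,3,6,7,8} 30  {1,4,5,6,7,8} 6  {2,3,5,6,7,8} 40  {2,4,5,6,7,8} 15  {3,4,5,6,7,8} 15
  7 to go: {0,2,3,5,6,7,8} 70  {1,2,4,5,6,7,8} 21  {1,3,4,5,6,7,8} 21  {2,3,4,5,6,7,8} 70
  if 0:u drops first: 112 orders
  if 1:s drops first: 140 orders
heap linearizations: 252

252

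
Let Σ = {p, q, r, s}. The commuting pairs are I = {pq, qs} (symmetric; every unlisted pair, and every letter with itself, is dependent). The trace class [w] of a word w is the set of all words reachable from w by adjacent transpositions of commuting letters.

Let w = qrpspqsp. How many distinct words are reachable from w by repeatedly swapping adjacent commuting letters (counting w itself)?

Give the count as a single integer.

6

piece 0:q — minimal
piece 1:r rests on {0:q}
piece 2:p rests on {1:r}
piece 3:s rests on {2:p}
piece 4:p rests on {3:s}
piece 5:q rests on {1:r}
piece 6:s rests on {4:p}
piece 7:p rests on {6:s}
minimal pieces: {0:q}
ways to finish when only these pieces remain (= sum over removing one remaining piece with nothing left below it):
  1 left: {5}→1  {7}→1
  2 left: {5,7}→2  {6,7}→1
  3 left: {4,6,7}→1  {5,6,7}→3
  4 left: {3,4,6,7}→1  {4,5,6,7}→4
  5 left: {2,3,4,6,7}→1  {3,4,5,6,7}→5
  6 left: {2,3,4,5,6,7}→6
  placing 0:q first → 6 extensions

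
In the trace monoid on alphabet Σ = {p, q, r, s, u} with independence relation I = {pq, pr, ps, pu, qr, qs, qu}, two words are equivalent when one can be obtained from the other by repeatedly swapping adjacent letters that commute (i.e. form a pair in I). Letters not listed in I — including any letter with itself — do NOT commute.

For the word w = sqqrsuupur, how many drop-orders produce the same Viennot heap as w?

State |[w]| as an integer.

360

0(s) covers ∅
1(q) covers ∅
2(q) covers 1:q
3(r) covers 0:s
4(s) covers 3:r
5(u) covers 4:s
6(u) covers 5:u
7(p) covers ∅
8(u) covers 6:u
9(r) covers 8:u
floor of heap: 0:s, 1:q, 7:p
completions by unplaced set U, small U first (add the entries for U minus each lowest piece of U):
  |U|=1: {2}:1  {7}:1  {9}:1
  |U|=2: {1,2}:1  {2,7}:2  {2,9}:2  {7,9}:2  {8,9}:1
  |U|=3: {1,2,7}:3  {1,2,9}:3  {2,7,9}:6  {2,8,9}:3  {6,8,9}:1  {7,8,9}:3
  |U|=4: {1,2,7,9}:12  {1,2,8,9}:6  {2,6,8,9}:4  {2,7,8,9}:12  {5,6,8,9}:1  {6,7,8,9}:4
  |U|=5: {1,2,6,8,9}:10  {1,2,7,8,9}:30  {2,5,6,8,9}:5  {2,6,7,8,9}:20  {4,5,6,8,9}:1  {5,6,7,8,9}:5
  |U|=6: {1,2,5,6,8,9}:15  {1,2,6,7,8,9}:60  {2,4,5,6,8,9}:6  {2,5,6,7,8,9}:30  {3,4,5,6,8,9}:1  {4,5,6,7,8,9}:6
  |U|=7: {0,3,4,5,6,8,9}:1  {1,2,4,5,6,8,9}:21  {1,2,5,6,7,8,9}:105  {2,3,4,5,6,8,9}:7  {2,4,5,6,7,8,9}:42  {3,4,5,6,7,8,9}:7
  |U|=8: {0,2,3,4,5,6,8,9}:8  {0,3,4,5,6,7,8,9}:8  {1,2,3,4,5,6,8,9}:28  {1,2,4,5,6,7,8,9}:168  {2,3,4,5,6,7,8,9}:56
  start at 0(s): 252
  start at 1(q): 72
  start at 7(p): 36
sum over floor = 360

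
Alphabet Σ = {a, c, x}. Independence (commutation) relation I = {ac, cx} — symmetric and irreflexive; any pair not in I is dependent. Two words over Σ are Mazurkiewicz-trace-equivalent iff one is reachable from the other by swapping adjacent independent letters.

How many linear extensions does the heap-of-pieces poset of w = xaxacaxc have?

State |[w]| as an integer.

28

0(x) covers ∅
1(a) covers 0:x
2(x) covers 1:a
3(a) covers 2:x
4(c) covers ∅
5(a) covers 3:a
6(x) covers 5:a
7(c) covers 4:c
floor of heap: 0:x, 4:c
completions by unplaced set U, small U first (add the entries for U minus each lowest piece of U):
  |U|=1: {6}:1  {7}:1
  |U|=2: {4,7}:1  {5,6}:1  {6,7}:2
  |U|=3: {3,5,6}:1  {4,6,7}:3  {5,6,7}:3
  |U|=4: {2,3,5,6}:1  {3,5,6,7}:4  {4,5,6,7}:6
  |U|=5: {1,2,3,5,6}:1  {2,3,5,6,7}:5  {3,4,5,6,7}:10
  |U|=6: {0,1,2,3,5,6}:1  {1,2,3,5,6,7}:6  {2,3,4,5,6,7}:15
  start at 0(x): 21
  start at 4(c): 7
sum over floor = 28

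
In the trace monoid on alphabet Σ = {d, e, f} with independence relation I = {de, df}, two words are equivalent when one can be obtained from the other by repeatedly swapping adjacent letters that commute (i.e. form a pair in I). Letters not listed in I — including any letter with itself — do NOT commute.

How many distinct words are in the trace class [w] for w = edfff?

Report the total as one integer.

drop 0:e onto floor
drop 1:d onto floor
drop 2:f onto {0:e}
drop 3:f onto {2:f}
drop 4:f onto {3:f}
ground layer = {0:e, 1:d}
drop-orders for the pieces not yet dropped (sum over which currently-grounded one goes next):
  1 to go: {1} 1  {4} 1
  2 to go: {1,4} 2  {3,4} 1
  3 to go: {1,3,4} 3  {2,3,4} 1
  if 0:e drops first: 4 orders
  if 1:d drops first: 1 orders
heap linearizations: 5

5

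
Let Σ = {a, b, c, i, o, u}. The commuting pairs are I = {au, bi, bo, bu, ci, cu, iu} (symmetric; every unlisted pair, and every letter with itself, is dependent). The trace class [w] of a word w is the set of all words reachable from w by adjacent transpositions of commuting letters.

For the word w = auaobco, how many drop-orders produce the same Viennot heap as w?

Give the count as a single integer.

7

#0=a has no predecessor
#1=u has no predecessor
#2=a depends on [0:a]
#3=o depends on [1:u, 2:a]
#4=b depends on [2:a]
#5=c depends on [3:o, 4:b]
#6=o depends on [5:c]
sources: [0:a, 1:u]
N(rest) = Σ N(rest − s) over sources s of rest; N(one piece) = 1:
  size 1 → [6]=1
  size 2 → [5,6]=1
  size 3 → [3,5,6]=1  [4,5,6]=1
  size 4 → [1,3,5,6]=1  [3,4,5,6]=2
  size 5 → [1,3,4,5,6]=3  [2,3,4,5,6]=2
  first=0(a) contributes 5
  first=1(u) contributes 2
|[w]| = 7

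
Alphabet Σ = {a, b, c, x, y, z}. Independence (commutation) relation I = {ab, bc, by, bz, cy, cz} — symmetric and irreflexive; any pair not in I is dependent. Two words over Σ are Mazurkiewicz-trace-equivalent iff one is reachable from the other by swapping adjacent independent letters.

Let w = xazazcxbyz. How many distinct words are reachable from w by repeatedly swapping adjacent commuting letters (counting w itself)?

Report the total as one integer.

0(x) covers ∅
1(a) covers 0:x
2(z) covers 1:a
3(a) covers 2:z
4(z) covers 3:a
5(c) covers 3:a
6(x) covers 4:z, 5:c
7(b) covers 6:x
8(y) covers 6:x
9(z) covers 8:y
floor of heap: 0:x
completions by unplaced set U, small U first (add the entries for U minus each lowest piece of U):
  |U|=1: {7}:1  {9}:1
  |U|=2: {7,9}:2  {8,9}:1
  |U|=3: {7,8,9}:3
  |U|=4: {6,7,8,9}:3
  |U|=5: {4,6,7,8,9}:3  {5,6,7,8,9}:3
  |U|=6: {4,5,6,7,8,9}:6
  |U|=7: {3,4,5,6,7,8,9}:6
  |U|=8: {2,3,4,5,6,7,8,9}:6
  start at 0(x): 6

6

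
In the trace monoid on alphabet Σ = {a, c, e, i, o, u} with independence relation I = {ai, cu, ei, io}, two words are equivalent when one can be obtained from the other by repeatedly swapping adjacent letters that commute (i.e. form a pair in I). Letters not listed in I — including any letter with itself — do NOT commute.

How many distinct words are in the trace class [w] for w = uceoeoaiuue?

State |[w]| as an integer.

drop 0:u onto floor
drop 1:c onto floor
drop 2:e onto {0:u, 1:c}
drop 3:o onto {2:e}
drop 4:e onto {3:o}
drop 5:o onto {4:e}
drop 6:a onto {5:o}
drop 7:i onto {0:u, 1:c}
drop 8:u onto {6:a, 7:i}
drop 9:u onto {8:u}
drop 10:e onto {9:u}
ground layer = {0:u, 1:c}
drop-orders for the pieces not yet dropped (sum over which currently-grounded one goes next):
  1 to go: {10} 1
  2 to go: {9,10} 1
  3 to go: {8,9,10} 1
  4 to go: {6,8,9,10} 1  {7,8,9,10} 1
  5 to go: {5,6,8,9,10} 1  {6,7,8,9,10} 2
  6 to go: {4,5,6,8,9,10} 1  {5,6,7,8,9,10} 3
  7 to go: {3,4,5,6,8,9,10} 1  {4,5,6,7,8,9,10} 4
  8 to go: {2,3,4,5,6,8,9,10} 1  {3,4,5,6,7,8,9,10} 5
  9 to go: {2,3,4,5,6,7,8,9,10} 6
  if 0:u drops first: 6 orders
  if 1:c drops first: 6 orders
heap linearizations: 12

12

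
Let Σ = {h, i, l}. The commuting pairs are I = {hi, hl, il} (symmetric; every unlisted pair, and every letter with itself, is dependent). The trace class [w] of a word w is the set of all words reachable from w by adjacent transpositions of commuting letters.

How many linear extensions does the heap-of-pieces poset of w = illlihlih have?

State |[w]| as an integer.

1260

#0=i has no predecessor
#1=l has no predecessor
#2=l depends on [1:l]
#3=l depends on [2:l]
#4=i depends on [0:i]
#5=h has no predecessor
#6=l depends on [3:l]
#7=i depends on [4:i]
#8=h depends on [5:h]
sources: [0:i, 1:l, 5:h]
N(rest) = Σ N(rest − s) over sources s of rest; N(one piece) = 1:
  size 1 → [6]=1  [7]=1  [8]=1
  size 2 → [3,6]=1  [4,7]=1  [5,8]=1  [6,7]=2  [6,8]=2  [7,8]=2
  size 3 → [0,4,7]=1  [2,3,6]=1  [3,6,7]=3  [3,6,8]=3  [4,6,7]=3  [4,7,8]=3  [5,6,8]=3  [5,7,8]=3  [6,7,8]=6
  size 4 → [0,4,6,7]=4  [0,4,7,8]=4  [1,2,3,6]=1  [2,3,6,7]=4  [2,3,6,8]=4  [3,4,6,7]=6  [3,5,6,8]=6  [3,6,7,8]=12  [4,5,7,8]=6  [4,6,7,8]=12  [5,6,7,8]=12
  size 5 → [0,3,4,6,7]=10  [0,4,5,7,8]=10  [0,4,6,7,8]=20  [1,2,3,6,7]=5  [1,2,3,6,8]=5  [2,3,4,6,7]=10  [2,3,5,6,8]=10  [2,3,6,7,8]=20  [3,4,6,7,8]=30  [3,5,6,7,8]=30  [4,5,6,7,8]=30
  size 6 → [0,2,3,4,6,7]=20  [0,3,4,6,7,8]=60  [0,4,5,6,7,8]=60  [1,2,3,4,6,7]=15  [1,2,3,5,6,8]=15  [1,2,3,6,7,8]=30  [2,3,4,6,7,8]=60  [2,3,5,6,7,8]=60  [3,4,5,6,7,8]=90
  size 7 → [0,1,2,3,4,6,7]=35  [0,2,3,4,6,7,8]=140  [0,3,4,5,6,7,8]=210  [1,2,3,4,6,7,8]=105  [1,2,3,5,6,7,8]=105  [2,3,4,5,6,7,8]=210
  first=0(i) contributes 420
  first=1(l) contributes 560
  first=5(h) contributes 280
|[w]| = 1260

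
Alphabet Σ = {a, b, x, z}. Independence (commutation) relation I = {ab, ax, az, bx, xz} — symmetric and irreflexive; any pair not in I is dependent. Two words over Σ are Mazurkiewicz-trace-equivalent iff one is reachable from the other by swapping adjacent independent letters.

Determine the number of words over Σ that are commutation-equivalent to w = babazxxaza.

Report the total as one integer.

drop 0:b onto floor
drop 1:a onto floor
drop 2:b onto {0:b}
drop 3:a onto {1:a}
drop 4:z onto {2:b}
drop 5:x onto floor
drop 6:x onto {5:x}
drop 7:a onto {3:a}
drop 8:z onto {4:z}
drop 9:a onto {7:a}
ground layer = {0:b, 1:a, 5:x}
drop-orders for the pieces not yet dropped (sum over which currently-grounded one goes next):
  1 to go: {6} 1  {8} 1  {9} 1
  2 to go: {4,8} 1  {5,6} 1  {6,8} 2  {6,9} 2  {7,9} 1  {8,9} 2
  3 to go: {2,4,8} 1  {3,7,9} 1  {4,6,8} 3  {4,8,9} 3  {5,6,8} 3  {5,6,9} 3  {6,7,9} 3  {6,8,9} 6  {7,8,9} 3
  4 to go: {0,2,4,8} 1  {1,3,7,9} 1  {2,4,6,8} 4  {2,4,8,9} 4  {3,6,7,9} 4  {3,7,8,9} 4  {4,5,6,8} 6  {4,6,8,9} 12  {4,7,8,9} 6  {5,6,7,9} 6  {5,6,8,9} 12  {6,7,8,9} 12
  5 to go: {0,2,4,6,8} 5  {0,2,4,8,9} 5  {1,3,6,7,9} 5  {1,3,7,8,9} 5  {2,4,5,6,8} 10  {2,4,6,8,9} 20  {2,4,7,8,9} 10  {3,4,7,8,9} 10  {3,5,6,7,9} 10  {3,6,7,8,9} 20  {4,5,6,8,9} 30  {4,6,7,8,9} 30  {5,6,7,8,9} 30
  6 to go: {0,2,4,5,6,8} 15  {0,2,4,6,8,9} 30  {0,2,4,7,8,9} 15  {1,3,4,7,8,9} 15  {1,3,5,6,7,9} 15  {1,3,6,7,8,9} 30  {2,3,4,7,8,9} 20  {2,4,5,6,8,9} 60  {2,4,6,7,8,9} 60  {3,4,6,7,8,9} 60  {3,5,6,7,8,9} 60  {4,5,6,7,8,9} 90
  7 to go: {0,2,3,4,7,8,9} 35  {0,2,4,5,6,8,9} 105  {0,2,4,6,7,8,9} 105  {1,2,3,4,7,8,9} 35  {1,3,4,6,7,8,9} 105  {1,3,5,6,7,8,9} 105  {2,3,4,6,7,8,9} 140  {2,4,5,6,7,8,9} 210  {3,4,5,6,7,8,9} 210
  8 to go: {0,1,2,3,4,7,8,9} 70  {0,2,3,4,6,7,8,9} 280  {0,2,4,5,6,7,8,9} 420  {1,2,3,4,6,7,8,9} 280  {1,3,4,5,6,7,8,9} 420  {2,3,4,5,6,7,8,9} 560
  if 0:b drops first: 1260 orders
  if 1:a drops first: 1260 orders
  if 5:x drops first: 630 orders
heap linearizations: 3150

3150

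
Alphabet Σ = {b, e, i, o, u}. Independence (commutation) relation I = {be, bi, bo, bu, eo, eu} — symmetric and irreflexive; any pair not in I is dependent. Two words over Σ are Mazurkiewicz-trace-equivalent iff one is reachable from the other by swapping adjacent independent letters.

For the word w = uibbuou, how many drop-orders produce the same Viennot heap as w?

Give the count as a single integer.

#0=u has no predecessor
#1=i depends on [0:u]
#2=b has no predecessor
#3=b depends on [2:b]
#4=u depends on [1:i]
#5=o depends on [4:u]
#6=u depends on [5:o]
sources: [0:u, 2:b]
N(rest) = Σ N(rest − s) over sources s of rest; N(one piece) = 1:
  size 1 → [3]=1  [6]=1
  size 2 → [2,3]=1  [3,6]=2  [5,6]=1
  size 3 → [2,3,6]=3  [3,5,6]=3  [4,5,6]=1
  size 4 → [1,4,5,6]=1  [2,3,5,6]=6  [3,4,5,6]=4
  size 5 → [0,1,4,5,6]=1  [1,3,4,5,6]=5  [2,3,4,5,6]=10
  first=0(u) contributes 15
  first=2(b) contributes 6
|[w]| = 21

21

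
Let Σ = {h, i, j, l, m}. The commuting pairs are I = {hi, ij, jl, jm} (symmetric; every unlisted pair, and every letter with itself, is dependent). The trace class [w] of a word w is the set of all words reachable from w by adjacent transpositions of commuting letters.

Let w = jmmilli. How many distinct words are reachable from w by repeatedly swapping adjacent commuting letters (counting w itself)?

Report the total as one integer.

#0=j has no predecessor
#1=m has no predecessor
#2=m depends on [1:m]
#3=i depends on [2:m]
#4=l depends on [3:i]
#5=l depends on [4:l]
#6=i depends on [5:l]
sources: [0:j, 1:m]
N(rest) = Σ N(rest − s) over sources s of rest; N(one piece) = 1:
  size 1 → [0]=1  [6]=1
  size 2 → [0,6]=2  [5,6]=1
  size 3 → [0,5,6]=3  [4,5,6]=1
  size 4 → [0,4,5,6]=4  [3,4,5,6]=1
  size 5 → [0,3,4,5,6]=5  [2,3,4,5,6]=1
  first=0(j) contributes 1
  first=1(m) contributes 6
|[w]| = 7

7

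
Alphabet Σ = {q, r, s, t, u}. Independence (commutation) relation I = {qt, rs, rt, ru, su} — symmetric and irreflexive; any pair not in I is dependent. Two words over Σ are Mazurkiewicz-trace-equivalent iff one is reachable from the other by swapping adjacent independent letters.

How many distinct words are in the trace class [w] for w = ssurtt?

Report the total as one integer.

18

drop 0:s onto floor
drop 1:s onto {0:s}
drop 2:u onto floor
drop 3:r onto floor
drop 4:t onto {1:s, 2:u}
drop 5:t onto {4:t}
ground layer = {0:s, 2:u, 3:r}
drop-orders for the pieces not yet dropped (sum over which currently-grounded one goes next):
  1 to go: {3} 1  {5} 1
  2 to go: {3,5} 2  {4,5} 1
  3 to go: {1,4,5} 1  {2,4,5} 1  {3,4,5} 3
  4 to go: {0,1,4,5} 1  {1,2,4,5} 2  {1,3,4,5} 4  {2,3,4,5} 4
  if 0:s drops first: 10 orders
  if 2:u drops first: 5 orders
  if 3:r drops first: 3 orders
heap linearizations: 18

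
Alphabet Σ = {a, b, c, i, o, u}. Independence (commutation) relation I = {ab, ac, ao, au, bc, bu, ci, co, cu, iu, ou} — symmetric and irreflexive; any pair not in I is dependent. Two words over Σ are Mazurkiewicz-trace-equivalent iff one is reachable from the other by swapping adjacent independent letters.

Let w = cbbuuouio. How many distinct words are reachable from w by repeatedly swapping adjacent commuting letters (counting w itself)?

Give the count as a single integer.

0(c) covers ∅
1(b) covers ∅
2(b) covers 1:b
3(u) covers ∅
4(u) covers 3:u
5(o) covers 2:b
6(u) covers 4:u
7(i) covers 5:o
8(o) covers 7:i
floor of heap: 0:c, 1:b, 3:u
completions by unplaced set U, small U first (add the entries for U minus each lowest piece of U):
  |U|=1: {0}:1  {6}:1  {8}:1
  |U|=2: {0,6}:2  {0,8}:2  {4,6}:1  {6,8}:2  {7,8}:1
  |U|=3: {0,4,6}:3  {0,6,8}:6  {0,7,8}:3  {3,4,6}:1  {4,6,8}:3  {5,7,8}:1  {6,7,8}:3
  |U|=4: {0,3,4,6}:4  {0,4,6,8}:12  {0,5,7,8}:4  {0,6,7,8}:12  {2,5,7,8}:1  {3,4,6,8}:4  {4,6,7,8}:6  {5,6,7,8}:4
  |U|=5: {0,2,5,7,8}:5  {0,3,4,6,8}:20  {0,4,6,7,8}:30  {0,5,6,7,8}:20  {1,2,5,7,8}:1  {2,5,6,7,8}:5  {3,4,6,7,8}:10  {4,5,6,7,8}:10
  |U|=6: {0,1,2,5,7,8}:6  {0,2,5,6,7,8}:30  {0,3,4,6,7,8}:60  {0,4,5,6,7,8}:60  {1,2,5,6,7,8}:6  {2,4,5,6,7,8}:15  {3,4,5,6,7,8}:20
  |U|=7: {0,1,2,5,6,7,8}:42  {0,2,4,5,6,7,8}:105  {0,3,4,5,6,7,8}:140  {1,2,4,5,6,7,8}:21  {2,3,4,5,6,7,8}:35
  start at 0(c): 56
  start at 1(b): 280
  start at 3(u): 168
sum over floor = 504

504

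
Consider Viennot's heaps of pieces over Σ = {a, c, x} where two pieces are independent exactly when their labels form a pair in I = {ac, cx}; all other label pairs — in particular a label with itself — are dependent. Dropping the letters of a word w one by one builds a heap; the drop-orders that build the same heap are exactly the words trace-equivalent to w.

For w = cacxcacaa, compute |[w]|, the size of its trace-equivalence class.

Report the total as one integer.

drop 0:c onto floor
drop 1:a onto floor
drop 2:c onto {0:c}
drop 3:x onto {1:a}
drop 4:c onto {2:c}
drop 5:a onto {3:x}
drop 6:c onto {4:c}
drop 7:a onto {5:a}
drop 8:a onto {7:a}
ground layer = {0:c, 1:a}
drop-orders for the pieces not yet dropped (sum over which currently-grounded one goes next):
  1 to go: {6} 1  {8} 1
  2 to go: {4,6} 1  {6,8} 2  {7,8} 1
  3 to go: {2,4,6} 1  {4,6,8} 3  {5,7,8} 1  {6,7,8} 3
  4 to go: {0,2,4,6} 1  {2,4,6,8} 4  {3,5,7,8} 1  {4,6,7,8} 6  {5,6,7,8} 4
  5 to go: {0,2,4,6,8} 5  {1,3,5,7,8} 1  {2,4,6,7,8} 10  {3,5,6,7,8} 5  {4,5,6,7,8} 10
  6 to go: {0,2,4,6,7,8} 15  {1,3,5,6,7,8} 6  {2,4,5,6,7,8} 20  {3,4,5,6,7,8} 15
  7 to go: {0,2,4,5,6,7,8} 35  {1,3,4,5,6,7,8} 21  {2,3,4,5,6,7,8} 35
  if 0:c drops first: 56 orders
  if 1:a drops first: 70 orders
heap linearizations: 126

126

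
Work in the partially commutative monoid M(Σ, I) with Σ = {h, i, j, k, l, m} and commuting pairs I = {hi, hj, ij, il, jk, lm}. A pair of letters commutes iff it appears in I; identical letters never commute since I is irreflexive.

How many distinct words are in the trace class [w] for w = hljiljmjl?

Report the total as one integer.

piece 0:h — minimal
piece 1:l rests on {0:h}
piece 2:j rests on {1:l}
piece 3:i — minimal
piece 4:l rests on {2:j}
piece 5:j rests on {4:l}
piece 6:m rests on {3:i, 5:j}
piece 7:j rests on {6:m}
piece 8:l rests on {7:j}
minimal pieces: {0:h, 3:i}
ways to finish when only these pieces remain (= sum over removing one remaining piece with nothing left below it):
  1 left: {8}→1
  2 left: {7,8}→1
  3 left: {6,7,8}→1
  4 left: {3,6,7,8}→1  {5,6,7,8}→1
  5 left: {3,5,6,7,8}→2  {4,5,6,7,8}→1
  6 left: {2,4,5,6,7,8}→1  {3,4,5,6,7,8}→3
  7 left: {1,2,4,5,6,7,8}→1  {2,3,4,5,6,7,8}→4
  placing 0:h first → 5 extensions
  placing 3:i first → 1 extensions
total linear extensions = 6

6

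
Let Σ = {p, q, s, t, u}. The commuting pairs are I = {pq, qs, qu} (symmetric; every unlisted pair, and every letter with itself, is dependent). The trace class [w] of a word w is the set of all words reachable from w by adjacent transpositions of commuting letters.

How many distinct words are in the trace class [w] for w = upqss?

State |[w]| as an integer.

5

0(u) covers ∅
1(p) covers 0:u
2(q) covers ∅
3(s) covers 1:p
4(s) covers 3:s
floor of heap: 0:u, 2:q
completions by unplaced set U, small U first (add the entries for U minus each lowest piece of U):
  |U|=1: {2}:1  {4}:1
  |U|=2: {2,4}:2  {3,4}:1
  |U|=3: {1,3,4}:1  {2,3,4}:3
  start at 0(u): 4
  start at 2(q): 1
sum over floor = 5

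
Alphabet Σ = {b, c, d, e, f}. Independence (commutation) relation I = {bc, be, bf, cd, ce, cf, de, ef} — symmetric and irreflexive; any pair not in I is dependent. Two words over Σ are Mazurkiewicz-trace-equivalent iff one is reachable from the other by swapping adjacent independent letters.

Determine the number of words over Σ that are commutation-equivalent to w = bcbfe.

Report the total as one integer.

60

#0=b has no predecessor
#1=c has no predecessor
#2=b depends on [0:b]
#3=f has no predecessor
#4=e has no predecessor
sources: [0:b, 1:c, 3:f, 4:e]
N(rest) = Σ N(rest − s) over sources s of rest; N(one piece) = 1:
  size 1 → [1]=1  [2]=1  [3]=1  [4]=1
  size 2 → [0,2]=1  [1,2]=2  [1,3]=2  [1,4]=2  [2,3]=2  [2,4]=2  [3,4]=2
  size 3 → [0,1,2]=3  [0,2,3]=3  [0,2,4]=3  [1,2,3]=6  [1,2,4]=6  [1,3,4]=6  [2,3,4]=6
  first=0(b) contributes 24
  first=1(c) contributes 12
  first=3(f) contributes 12
  first=4(e) contributes 12
|[w]| = 60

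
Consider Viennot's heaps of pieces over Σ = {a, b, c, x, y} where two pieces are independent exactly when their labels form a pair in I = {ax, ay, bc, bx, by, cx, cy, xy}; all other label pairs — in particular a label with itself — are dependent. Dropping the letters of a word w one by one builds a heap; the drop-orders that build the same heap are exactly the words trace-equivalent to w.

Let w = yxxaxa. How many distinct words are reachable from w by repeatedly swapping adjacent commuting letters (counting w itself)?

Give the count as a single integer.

piece 0:y — minimal
piece 1:x — minimal
piece 2:x rests on {1:x}
piece 3:a — minimal
piece 4:x rests on {2:x}
piece 5:a rests on {3:a}
minimal pieces: {0:y, 1:x, 3:a}
ways to finish when only these pieces remain (= sum over removing one remaining piece with nothing left below it):
  1 left: {0}→1  {4}→1  {5}→1
  2 left: {0,4}→2  {0,5}→2  {2,4}→1  {3,5}→1  {4,5}→2
  3 left: {0,2,4}→3  {0,3,5}→3  {0,4,5}→6  {1,2,4}→1  {2,4,5}→3  {3,4,5}→3
  4 left: {0,1,2,4}→4  {0,2,4,5}→12  {0,3,4,5}→12  {1,2,4,5}→4  {2,3,4,5}→6
  placing 0:y first → 10 extensions
  placing 1:x first → 30 extensions
  placing 3:a first → 20 extensions
total linear extensions = 60

60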